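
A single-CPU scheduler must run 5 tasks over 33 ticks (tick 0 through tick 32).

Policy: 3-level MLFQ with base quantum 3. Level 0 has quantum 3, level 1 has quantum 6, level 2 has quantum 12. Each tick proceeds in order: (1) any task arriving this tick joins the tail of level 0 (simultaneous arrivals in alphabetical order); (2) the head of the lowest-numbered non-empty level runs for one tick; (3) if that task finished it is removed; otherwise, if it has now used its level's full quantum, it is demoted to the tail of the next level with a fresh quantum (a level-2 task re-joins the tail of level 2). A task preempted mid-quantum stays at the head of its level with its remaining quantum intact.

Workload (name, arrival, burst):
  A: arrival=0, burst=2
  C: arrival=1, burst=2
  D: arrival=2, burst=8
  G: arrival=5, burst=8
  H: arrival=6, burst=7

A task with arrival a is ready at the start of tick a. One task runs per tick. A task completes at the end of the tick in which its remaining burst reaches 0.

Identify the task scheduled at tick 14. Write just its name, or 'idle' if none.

running at tick 14 = D

t=0: L0/L1/L2 = A/-/- → run A
t=1: L0/L1/L2 = AC/-/- → run A
t=2: L0/L1/L2 = CD/-/- → run C
t=3: L0/L1/L2 = CD/-/- → run C
t=4: L0/L1/L2 = D/-/- → run D
t=5: L0/L1/L2 = DG/-/- → run D
t=6: L0/L1/L2 = DGH/-/- → run D
t=7: L0/L1/L2 = GH/D/- → run G
t=8: L0/L1/L2 = GH/D/- → run G
t=9: L0/L1/L2 = GH/D/- → run G
t=10: L0/L1/L2 = H/DG/- → run H
t=11: L0/L1/L2 = H/DG/- → run H
t=12: L0/L1/L2 = H/DG/- → run H
t=13: L0/L1/L2 = -/DGH/- → run D
t=14: L0/L1/L2 = -/DGH/- → run D
t=15: L0/L1/L2 = -/DGH/- → run D
t=16: L0/L1/L2 = -/DGH/- → run D
t=17: L0/L1/L2 = -/DGH/- → run D
t=18: L0/L1/L2 = -/GH/- → run G
t=19: L0/L1/L2 = -/GH/- → run G
t=20: L0/L1/L2 = -/GH/- → run G
t=21: L0/L1/L2 = -/GH/- → run G
t=22: L0/L1/L2 = -/GH/- → run G
t=23: L0/L1/L2 = -/H/- → run H
t=24: L0/L1/L2 = -/H/- → run H
t=25: L0/L1/L2 = -/H/- → run H
t=26: L0/L1/L2 = -/H/- → run H
t=27: (idle)
t=28: (idle)
t=29: (idle)
t=30: (idle)
t=31: (idle)
t=32: (idle)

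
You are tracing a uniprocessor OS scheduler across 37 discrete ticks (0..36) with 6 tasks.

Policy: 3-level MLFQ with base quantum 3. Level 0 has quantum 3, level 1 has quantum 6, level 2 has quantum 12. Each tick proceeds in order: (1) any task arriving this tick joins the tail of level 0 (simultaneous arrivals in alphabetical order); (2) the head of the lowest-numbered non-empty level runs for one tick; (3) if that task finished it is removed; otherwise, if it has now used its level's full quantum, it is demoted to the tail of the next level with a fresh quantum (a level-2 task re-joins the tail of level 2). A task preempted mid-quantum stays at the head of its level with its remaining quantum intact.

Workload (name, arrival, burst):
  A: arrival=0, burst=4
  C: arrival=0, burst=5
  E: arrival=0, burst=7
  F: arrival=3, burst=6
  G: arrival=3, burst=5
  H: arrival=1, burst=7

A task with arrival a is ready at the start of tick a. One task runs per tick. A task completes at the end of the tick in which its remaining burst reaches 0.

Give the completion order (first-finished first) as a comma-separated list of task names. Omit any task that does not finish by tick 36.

completion order = A, C, E, H, F, G

t=0: L0/L1/L2 = ACE/-/- → run A
t=1: L0/L1/L2 = ACEH/-/- → run A
t=2: L0/L1/L2 = ACEH/-/- → run A
t=3: L0/L1/L2 = CEHFG/A/- → run C
t=4: L0/L1/L2 = CEHFG/A/- → run C
t=5: L0/L1/L2 = CEHFG/A/- → run C
t=6: L0/L1/L2 = EHFG/AC/- → run E
t=7: L0/L1/L2 = EHFG/AC/- → run E
t=8: L0/L1/L2 = EHFG/AC/- → run E
t=9: L0/L1/L2 = HFG/ACE/- → run H
t=10: L0/L1/L2 = HFG/ACE/- → run H
t=11: L0/L1/L2 = HFG/ACE/- → run H
t=12: L0/L1/L2 = FG/ACEH/- → run F
t=13: L0/L1/L2 = FG/ACEH/- → run F
t=14: L0/L1/L2 = FG/ACEH/- → run F
t=15: L0/L1/L2 = G/ACEHF/- → run G
t=16: L0/L1/L2 = G/ACEHF/- → run G
t=17: L0/L1/L2 = G/ACEHF/- → run G
t=18: L0/L1/L2 = -/ACEHFG/- → run A
t=19: L0/L1/L2 = -/CEHFG/- → run C
t=20: L0/L1/L2 = -/CEHFG/- → run C
t=21: L0/L1/L2 = -/EHFG/- → run E
t=22: L0/L1/L2 = -/EHFG/- → run E
t=23: L0/L1/L2 = -/EHFG/- → run E
t=24: L0/L1/L2 = -/EHFG/- → run E
t=25: L0/L1/L2 = -/HFG/- → run H
t=26: L0/L1/L2 = -/HFG/- → run H
t=27: L0/L1/L2 = -/HFG/- → run H
t=28: L0/L1/L2 = -/HFG/- → run H
t=29: L0/L1/L2 = -/FG/- → run F
t=30: L0/L1/L2 = -/FG/- → run F
t=31: L0/L1/L2 = -/FG/- → run F
t=32: L0/L1/L2 = -/G/- → run G
t=33: L0/L1/L2 = -/G/- → run G
t=34: (idle)
t=35: (idle)
t=36: (idle)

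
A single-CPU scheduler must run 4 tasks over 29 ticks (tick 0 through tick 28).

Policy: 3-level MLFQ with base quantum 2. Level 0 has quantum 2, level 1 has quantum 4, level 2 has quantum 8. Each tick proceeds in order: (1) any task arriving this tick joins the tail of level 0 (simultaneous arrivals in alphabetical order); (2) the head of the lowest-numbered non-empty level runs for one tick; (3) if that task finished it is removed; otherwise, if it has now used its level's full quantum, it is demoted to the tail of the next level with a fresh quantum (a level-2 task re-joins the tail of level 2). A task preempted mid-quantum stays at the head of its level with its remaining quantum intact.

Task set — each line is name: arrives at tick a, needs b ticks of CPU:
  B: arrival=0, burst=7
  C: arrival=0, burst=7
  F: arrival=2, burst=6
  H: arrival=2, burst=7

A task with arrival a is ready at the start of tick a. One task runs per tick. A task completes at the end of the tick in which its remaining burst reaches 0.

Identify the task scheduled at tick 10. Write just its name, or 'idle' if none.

running at tick 10 = B

t=0: L0/L1/L2 = BC/-/- → run B
t=1: L0/L1/L2 = BC/-/- → run B
t=2: L0/L1/L2 = CFH/B/- → run C
t=3: L0/L1/L2 = CFH/B/- → run C
t=4: L0/L1/L2 = FH/BC/- → run F
t=5: L0/L1/L2 = FH/BC/- → run F
t=6: L0/L1/L2 = H/BCF/- → run H
t=7: L0/L1/L2 = H/BCF/- → run H
t=8: L0/L1/L2 = -/BCFH/- → run B
t=9: L0/L1/L2 = -/BCFH/- → run B
t=10: L0/L1/L2 = -/BCFH/- → run B
t=11: L0/L1/L2 = -/BCFH/- → run B
t=12: L0/L1/L2 = -/CFH/B → run C
t=13: L0/L1/L2 = -/CFH/B → run C
t=14: L0/L1/L2 = -/CFH/B → run C
t=15: L0/L1/L2 = -/CFH/B → run C
t=16: L0/L1/L2 = -/FH/BC → run F
t=17: L0/L1/L2 = -/FH/BC → run F
t=18: L0/L1/L2 = -/FH/BC → run F
t=19: L0/L1/L2 = -/FH/BC → run F
t=20: L0/L1/L2 = -/H/BC → run H
t=21: L0/L1/L2 = -/H/BC → run H
t=22: L0/L1/L2 = -/H/BC → run H
t=23: L0/L1/L2 = -/H/BC → run H
t=24: L0/L1/L2 = -/-/BCH → run B
t=25: L0/L1/L2 = -/-/CH → run C
t=26: L0/L1/L2 = -/-/H → run H
t=27: (idle)
t=28: (idle)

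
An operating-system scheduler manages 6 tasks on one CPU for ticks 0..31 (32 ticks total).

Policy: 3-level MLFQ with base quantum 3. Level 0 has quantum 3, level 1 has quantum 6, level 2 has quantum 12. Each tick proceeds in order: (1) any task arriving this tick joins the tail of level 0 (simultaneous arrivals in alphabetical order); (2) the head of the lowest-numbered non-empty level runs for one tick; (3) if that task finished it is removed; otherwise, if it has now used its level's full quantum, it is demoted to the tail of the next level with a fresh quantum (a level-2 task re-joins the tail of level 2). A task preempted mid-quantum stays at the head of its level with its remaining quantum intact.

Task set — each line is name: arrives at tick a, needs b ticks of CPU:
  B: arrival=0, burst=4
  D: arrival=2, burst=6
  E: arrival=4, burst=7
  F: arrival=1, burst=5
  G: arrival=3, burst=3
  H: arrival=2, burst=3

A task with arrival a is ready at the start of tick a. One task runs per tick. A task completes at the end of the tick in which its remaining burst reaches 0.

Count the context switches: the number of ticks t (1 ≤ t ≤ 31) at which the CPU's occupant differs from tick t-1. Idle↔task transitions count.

context switches = 10

t=0: L0/L1/L2 = B/-/- → run B
t=1: L0/L1/L2 = BF/-/- → run B
t=2: L0/L1/L2 = BFDH/-/- → run B
t=3: L0/L1/L2 = FDHG/B/- → run F
t=4: L0/L1/L2 = FDHGE/B/- → run F
t=5: L0/L1/L2 = FDHGE/B/- → run F
t=6: L0/L1/L2 = DHGE/BF/- → run D
t=7: L0/L1/L2 = DHGE/BF/- → run D
t=8: L0/L1/L2 = DHGE/BF/- → run D
t=9: L0/L1/L2 = HGE/BFD/- → run H
t=10: L0/L1/L2 = HGE/BFD/- → run H
t=11: L0/L1/L2 = HGE/BFD/- → run H
t=12: L0/L1/L2 = GE/BFD/- → run G
t=13: L0/L1/L2 = GE/BFD/- → run G
t=14: L0/L1/L2 = GE/BFD/- → run G
t=15: L0/L1/L2 = E/BFD/- → run E
t=16: L0/L1/L2 = E/BFD/- → run E
t=17: L0/L1/L2 = E/BFD/- → run E
t=18: L0/L1/L2 = -/BFDE/- → run B
t=19: L0/L1/L2 = -/FDE/- → run F
t=20: L0/L1/L2 = -/FDE/- → run F
t=21: L0/L1/L2 = -/DE/- → run D
t=22: L0/L1/L2 = -/DE/- → run D
t=23: L0/L1/L2 = -/DE/- → run D
t=24: L0/L1/L2 = -/E/- → run E
t=25: L0/L1/L2 = -/E/- → run E
t=26: L0/L1/L2 = -/E/- → run E
t=27: L0/L1/L2 = -/E/- → run E
t=28: (idle)
t=29: (idle)
t=30: (idle)
t=31: (idle)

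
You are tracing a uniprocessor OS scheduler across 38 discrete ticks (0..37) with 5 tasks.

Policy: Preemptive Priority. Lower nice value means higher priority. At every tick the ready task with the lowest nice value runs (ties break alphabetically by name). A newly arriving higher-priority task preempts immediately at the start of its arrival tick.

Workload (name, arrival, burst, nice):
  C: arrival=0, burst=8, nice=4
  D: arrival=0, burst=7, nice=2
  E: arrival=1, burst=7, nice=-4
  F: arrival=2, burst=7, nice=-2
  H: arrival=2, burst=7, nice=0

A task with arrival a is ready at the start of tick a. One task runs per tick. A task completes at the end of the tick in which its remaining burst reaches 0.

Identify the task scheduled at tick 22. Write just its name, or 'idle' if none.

t=0: ready={C,D} → run D
t=1: ready={C,D,E} → run E
t=2: ready={C,D,E,F,H} → run E
t=3: ready={C,D,E,F,H} → run E
t=4: ready={C,D,E,F,H} → run E
t=5: ready={C,D,E,F,H} → run E
t=6: ready={C,D,E,F,H} → run E
t=7: ready={C,D,E,F,H} → run E
t=8: ready={C,D,F,H} → run F
t=9: ready={C,D,F,H} → run F
t=10: ready={C,D,F,H} → run F
t=11: ready={C,D,F,H} → run F
t=12: ready={C,D,F,H} → run F
t=13: ready={C,D,F,H} → run F
t=14: ready={C,D,F,H} → run F
t=15: ready={C,D,H} → run H
t=16: ready={C,D,H} → run H
t=17: ready={C,D,H} → run H
t=18: ready={C,D,H} → run H
t=19: ready={C,D,H} → run H
t=20: ready={C,D,H} → run H
t=21: ready={C,D,H} → run H
t=22: ready={C,D} → run D
t=23: ready={C,D} → run D
t=24: ready={C,D} → run D
t=25: ready={C,D} → run D
t=26: ready={C,D} → run D
t=27: ready={C,D} → run D
t=28: ready={C} → run C
t=29: ready={C} → run C
t=30: ready={C} → run C
t=31: ready={C} → run C
t=32: ready={C} → run C
t=33: ready={C} → run C
t=34: ready={C} → run C
t=35: ready={C} → run C
t=36: (idle)
t=37: (idle)

running at tick 22 = D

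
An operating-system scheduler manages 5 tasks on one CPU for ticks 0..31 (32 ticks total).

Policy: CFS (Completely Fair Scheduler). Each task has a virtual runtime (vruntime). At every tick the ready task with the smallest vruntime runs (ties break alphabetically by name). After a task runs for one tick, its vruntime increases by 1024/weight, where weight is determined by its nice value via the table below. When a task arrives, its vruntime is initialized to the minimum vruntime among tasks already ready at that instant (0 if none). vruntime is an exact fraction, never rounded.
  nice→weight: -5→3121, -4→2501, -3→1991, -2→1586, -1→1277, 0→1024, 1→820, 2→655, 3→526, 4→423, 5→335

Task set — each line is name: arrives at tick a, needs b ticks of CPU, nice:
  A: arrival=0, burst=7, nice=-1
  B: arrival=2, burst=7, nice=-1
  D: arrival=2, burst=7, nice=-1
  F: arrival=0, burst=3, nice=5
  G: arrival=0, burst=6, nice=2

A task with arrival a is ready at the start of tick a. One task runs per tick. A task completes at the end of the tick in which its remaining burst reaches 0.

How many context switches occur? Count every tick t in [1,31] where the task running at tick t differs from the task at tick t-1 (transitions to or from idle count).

t=0: vr[A=0 F=0 G=0] → run A
t=1: vr[A=1024/1277 F=0 G=0] → run F
t=2: vr[A=1024/1277 B=0 D=0 F=1024/335 G=0] → run B
t=3: vr[A=1024/1277 B=1024/1277 D=0 F=1024/335 G=0] → run D
t=4: vr[A=1024/1277 B=1024/1277 D=1024/1277 F=1024/335 G=0] → run G
t=5: vr[A=1024/1277 B=1024/1277 D=1024/1277 F=1024/335 G=1024/655] → run A
t=6: vr[A=2048/1277 B=1024/1277 D=1024/1277 F=1024/335 G=1024/655] → run B
t=7: vr[A=2048/1277 B=2048/1277 D=1024/1277 F=1024/335 G=1024/655] → run D
t=8: vr[A=2048/1277 B=2048/1277 D=2048/1277 F=1024/335 G=1024/655] → run G
t=9: vr[A=2048/1277 B=2048/1277 D=2048/1277 F=1024/335 G=2048/655] → run A
t=10: vr[A=3072/1277 B=2048/1277 D=2048/1277 F=1024/335 G=2048/655] → run B
t=11: vr[A=3072/1277 B=3072/1277 D=2048/1277 F=1024/335 G=2048/655] → run D
t=12: vr[A=3072/1277 B=3072/1277 D=3072/1277 F=1024/335 G=2048/655] → run A
t=13: vr[A=4096/1277 B=3072/1277 D=3072/1277 F=1024/335 G=2048/655] → run B
t=14: vr[A=4096/1277 B=4096/1277 D=3072/1277 F=1024/335 G=2048/655] → run D
t=15: vr[A=4096/1277 B=4096/1277 D=4096/1277 F=1024/335 G=2048/655] → run F
t=16: vr[A=4096/1277 B=4096/1277 D=4096/1277 F=2048/335 G=2048/655] → run G
t=17: vr[A=4096/1277 B=4096/1277 D=4096/1277 F=2048/335 G=3072/655] → run A
t=18: vr[A=5120/1277 B=4096/1277 D=4096/1277 F=2048/335 G=3072/655] → run B
t=19: vr[A=5120/1277 B=5120/1277 D=4096/1277 F=2048/335 G=3072/655] → run D
t=20: vr[A=5120/1277 B=5120/1277 D=5120/1277 F=2048/335 G=3072/655] → run A
t=21: vr[A=6144/1277 B=5120/1277 D=5120/1277 F=2048/335 G=3072/655] → run B
t=22: vr[A=6144/1277 B=6144/1277 D=5120/1277 F=2048/335 G=3072/655] → run D
t=23: vr[A=6144/1277 B=6144/1277 D=6144/1277 F=2048/335 G=3072/655] → run G
t=24: vr[A=6144/1277 B=6144/1277 D=6144/1277 F=2048/335 G=4096/655] → run A
t=25: vr[B=6144/1277 D=6144/1277 F=2048/335 G=4096/655] → run B
t=26: vr[D=6144/1277 F=2048/335 G=4096/655] → run D
t=27: vr[F=2048/335 G=4096/655] → run F
t=28: vr[G=4096/655] → run G
t=29: vr[G=1024/131] → run G
t=30: (idle)
t=31: (idle)

context switches = 29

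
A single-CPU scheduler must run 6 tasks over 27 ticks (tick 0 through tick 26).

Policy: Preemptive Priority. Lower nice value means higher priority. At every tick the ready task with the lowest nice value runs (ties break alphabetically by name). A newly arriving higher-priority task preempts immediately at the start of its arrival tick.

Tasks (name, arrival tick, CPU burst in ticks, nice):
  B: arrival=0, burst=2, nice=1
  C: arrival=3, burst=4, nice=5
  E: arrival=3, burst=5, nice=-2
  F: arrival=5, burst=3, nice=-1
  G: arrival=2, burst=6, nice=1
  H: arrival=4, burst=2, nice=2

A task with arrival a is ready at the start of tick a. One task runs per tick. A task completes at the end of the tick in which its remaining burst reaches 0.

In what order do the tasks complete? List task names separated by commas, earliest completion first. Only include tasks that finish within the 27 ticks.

completion order = B, E, F, G, H, C

t=0: ready={B} → run B
t=1: ready={B} → run B
t=2: ready={G} → run G
t=3: ready={C,E,G} → run E
t=4: ready={C,E,G,H} → run E
t=5: ready={C,E,F,G,H} → run E
t=6: ready={C,E,F,G,H} → run E
t=7: ready={C,E,F,G,H} → run E
t=8: ready={C,F,G,H} → run F
t=9: ready={C,F,G,H} → run F
t=10: ready={C,F,G,H} → run F
t=11: ready={C,G,H} → run G
t=12: ready={C,G,H} → run G
t=13: ready={C,G,H} → run G
t=14: ready={C,G,H} → run G
t=15: ready={C,G,H} → run G
t=16: ready={C,H} → run H
t=17: ready={C,H} → run H
t=18: ready={C} → run C
t=19: ready={C} → run C
t=20: ready={C} → run C
t=21: ready={C} → run C
t=22: (idle)
t=23: (idle)
t=24: (idle)
t=25: (idle)
t=26: (idle)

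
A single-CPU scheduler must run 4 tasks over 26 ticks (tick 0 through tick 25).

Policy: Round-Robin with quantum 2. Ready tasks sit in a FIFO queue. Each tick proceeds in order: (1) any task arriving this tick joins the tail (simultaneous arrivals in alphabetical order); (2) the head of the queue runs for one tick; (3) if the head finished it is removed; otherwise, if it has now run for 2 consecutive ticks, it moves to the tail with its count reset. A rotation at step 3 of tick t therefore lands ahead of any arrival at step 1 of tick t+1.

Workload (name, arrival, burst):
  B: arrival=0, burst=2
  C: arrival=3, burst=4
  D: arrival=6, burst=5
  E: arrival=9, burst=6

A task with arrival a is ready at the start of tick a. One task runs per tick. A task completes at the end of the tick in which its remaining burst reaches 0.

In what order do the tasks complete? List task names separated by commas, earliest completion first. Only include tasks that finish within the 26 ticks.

t=0: queue=[B] q_used=0 → run B
t=1: queue=[B] q_used=1 → run B
t=2: (idle)
t=3: queue=[C] q_used=0 → run C
t=4: queue=[C] q_used=1 → run C
t=5: queue=[C] q_used=0 → run C
t=6: queue=[C,D] q_used=1 → run C
t=7: queue=[D] q_used=0 → run D
t=8: queue=[D] q_used=1 → run D
t=9: queue=[D,E] q_used=0 → run D
t=10: queue=[D,E] q_used=1 → run D
t=11: queue=[E,D] q_used=0 → run E
t=12: queue=[E,D] q_used=1 → run E
t=13: queue=[D,E] q_used=0 → run D
t=14: queue=[E] q_used=0 → run E
t=15: queue=[E] q_used=1 → run E
t=16: queue=[E] q_used=0 → run E
t=17: queue=[E] q_used=1 → run E
t=18: (idle)
t=19: (idle)
t=20: (idle)
t=21: (idle)
t=22: (idle)
t=23: (idle)
t=24: (idle)
t=25: (idle)

completion order = B, C, D, E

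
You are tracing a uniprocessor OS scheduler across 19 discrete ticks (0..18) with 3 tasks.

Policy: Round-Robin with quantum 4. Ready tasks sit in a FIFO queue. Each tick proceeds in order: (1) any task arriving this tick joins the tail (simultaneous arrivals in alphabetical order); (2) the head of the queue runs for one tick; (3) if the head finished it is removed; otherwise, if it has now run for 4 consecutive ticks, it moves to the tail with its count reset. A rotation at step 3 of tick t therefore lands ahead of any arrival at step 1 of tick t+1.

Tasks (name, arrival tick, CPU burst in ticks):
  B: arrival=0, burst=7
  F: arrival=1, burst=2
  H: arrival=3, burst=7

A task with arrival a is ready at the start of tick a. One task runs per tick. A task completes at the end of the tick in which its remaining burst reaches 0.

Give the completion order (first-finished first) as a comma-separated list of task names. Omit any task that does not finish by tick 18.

t=0: queue=[B] q_used=0 → run B
t=1: queue=[B,F] q_used=1 → run B
t=2: queue=[B,F] q_used=2 → run B
t=3: queue=[B,F,H] q_used=3 → run B
t=4: queue=[F,H,B] q_used=0 → run F
t=5: queue=[F,H,B] q_used=1 → run F
t=6: queue=[H,B] q_used=0 → run H
t=7: queue=[H,B] q_used=1 → run H
t=8: queue=[H,B] q_used=2 → run H
t=9: queue=[H,B] q_used=3 → run H
t=10: queue=[B,H] q_used=0 → run B
t=11: queue=[B,H] q_used=1 → run B
t=12: queue=[B,H] q_used=2 → run B
t=13: queue=[H] q_used=0 → run H
t=14: queue=[H] q_used=1 → run H
t=15: queue=[H] q_used=2 → run H
t=16: (idle)
t=17: (idle)
t=18: (idle)

completion order = F, B, H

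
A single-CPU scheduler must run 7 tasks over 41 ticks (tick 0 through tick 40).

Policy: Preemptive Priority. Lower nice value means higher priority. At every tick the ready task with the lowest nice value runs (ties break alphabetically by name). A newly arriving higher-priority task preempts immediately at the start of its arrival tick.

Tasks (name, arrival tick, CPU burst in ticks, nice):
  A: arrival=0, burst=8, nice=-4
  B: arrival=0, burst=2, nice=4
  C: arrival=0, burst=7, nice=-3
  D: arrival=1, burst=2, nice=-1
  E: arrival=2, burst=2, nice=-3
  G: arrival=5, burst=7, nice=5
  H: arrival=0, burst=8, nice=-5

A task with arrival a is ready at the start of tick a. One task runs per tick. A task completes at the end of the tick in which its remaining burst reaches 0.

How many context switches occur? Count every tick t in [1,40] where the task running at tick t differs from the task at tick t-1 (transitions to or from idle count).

context switches = 7

t=0: ready={A,B,C,H} → run H
t=1: ready={A,B,C,D,H} → run H
t=2: ready={A,B,C,D,E,H} → run H
t=3: ready={A,B,C,D,E,H} → run H
t=4: ready={A,B,C,D,E,H} → run H
t=5: ready={A,B,C,D,E,G,H} → run H
t=6: ready={A,B,C,D,E,G,H} → run H
t=7: ready={A,B,C,D,E,G,H} → run H
t=8: ready={A,B,C,D,E,G} → run A
t=9: ready={A,B,C,D,E,G} → run A
t=10: ready={A,B,C,D,E,G} → run A
t=11: ready={A,B,C,D,E,G} → run A
t=12: ready={A,B,C,D,E,G} → run A
t=13: ready={A,B,C,D,E,G} → run A
t=14: ready={A,B,C,D,E,G} → run A
t=15: ready={A,B,C,D,E,G} → run A
t=16: ready={B,C,D,E,G} → run C
t=17: ready={B,C,D,E,G} → run C
t=18: ready={B,C,D,E,G} → run C
t=19: ready={B,C,D,E,G} → run C
t=20: ready={B,C,D,E,G} → run C
t=21: ready={B,C,D,E,G} → run C
t=22: ready={B,C,D,E,G} → run C
t=23: ready={B,D,E,G} → run E
t=24: ready={B,D,E,G} → run E
t=25: ready={B,D,G} → run D
t=26: ready={B,D,G} → run D
t=27: ready={B,G} → run B
t=28: ready={B,G} → run B
t=29: ready={G} → run G
t=30: ready={G} → run G
t=31: ready={G} → run G
t=32: ready={G} → run G
t=33: ready={G} → run G
t=34: ready={G} → run G
t=35: ready={G} → run G
t=36: (idle)
t=37: (idle)
t=38: (idle)
t=39: (idle)
t=40: (idle)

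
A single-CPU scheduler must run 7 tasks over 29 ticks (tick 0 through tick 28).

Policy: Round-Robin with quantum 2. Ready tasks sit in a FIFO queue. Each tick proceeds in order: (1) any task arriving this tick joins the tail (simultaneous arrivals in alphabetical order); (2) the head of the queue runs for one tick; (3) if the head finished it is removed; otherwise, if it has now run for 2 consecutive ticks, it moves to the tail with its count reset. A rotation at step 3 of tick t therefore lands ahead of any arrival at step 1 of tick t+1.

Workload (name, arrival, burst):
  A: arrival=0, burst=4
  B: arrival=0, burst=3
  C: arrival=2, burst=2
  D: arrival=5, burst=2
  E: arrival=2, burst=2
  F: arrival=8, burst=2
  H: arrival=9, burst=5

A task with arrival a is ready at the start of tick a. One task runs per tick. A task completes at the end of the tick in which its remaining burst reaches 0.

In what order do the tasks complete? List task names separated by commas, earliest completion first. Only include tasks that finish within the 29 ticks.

t=0: queue=[A,B] q_used=0 → run A
t=1: queue=[A,B] q_used=1 → run A
t=2: queue=[B,A,C,E] q_used=0 → run B
t=3: queue=[B,A,C,E] q_used=1 → run B
t=4: queue=[A,C,E,B] q_used=0 → run A
t=5: queue=[A,C,E,B,D] q_used=1 → run A
t=6: queue=[C,E,B,D] q_used=0 → run C
t=7: queue=[C,E,B,D] q_used=1 → run C
t=8: queue=[E,B,D,F] q_used=0 → run E
t=9: queue=[E,B,D,F,H] q_used=1 → run E
t=10: queue=[B,D,F,H] q_used=0 → run B
t=11: queue=[D,F,H] q_used=0 → run D
t=12: queue=[D,F,H] q_used=1 → run D
t=13: queue=[F,H] q_used=0 → run F
t=14: queue=[F,H] q_used=1 → run F
t=15: queue=[H] q_used=0 → run H
t=16: queue=[H] q_used=1 → run H
t=17: queue=[H] q_used=0 → run H
t=18: queue=[H] q_used=1 → run H
t=19: queue=[H] q_used=0 → run H
t=20: (idle)
t=21: (idle)
t=22: (idle)
t=23: (idle)
t=24: (idle)
t=25: (idle)
t=26: (idle)
t=27: (idle)
t=28: (idle)

completion order = A, C, E, B, D, F, H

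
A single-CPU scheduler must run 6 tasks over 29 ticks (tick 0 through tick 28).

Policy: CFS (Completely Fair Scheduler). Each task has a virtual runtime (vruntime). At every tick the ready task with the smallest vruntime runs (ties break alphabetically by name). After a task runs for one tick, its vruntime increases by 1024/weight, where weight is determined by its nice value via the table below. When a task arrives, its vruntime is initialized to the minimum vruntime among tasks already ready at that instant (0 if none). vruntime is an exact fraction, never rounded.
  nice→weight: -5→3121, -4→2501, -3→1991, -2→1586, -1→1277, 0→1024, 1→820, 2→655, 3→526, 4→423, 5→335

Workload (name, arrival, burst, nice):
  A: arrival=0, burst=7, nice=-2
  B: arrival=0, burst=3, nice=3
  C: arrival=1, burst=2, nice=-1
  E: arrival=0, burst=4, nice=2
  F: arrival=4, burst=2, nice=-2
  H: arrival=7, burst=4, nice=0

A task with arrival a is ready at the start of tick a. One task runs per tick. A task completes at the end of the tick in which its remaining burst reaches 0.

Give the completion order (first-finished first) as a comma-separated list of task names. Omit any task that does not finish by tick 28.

t=0: vr[A=0 B=0 E=0] → run A
t=1: vr[A=512/793 B=0 C=0 E=0] → run B
t=2: vr[A=512/793 B=512/263 C=0 E=0] → run C
t=3: vr[A=512/793 B=512/263 C=1024/1277 E=0] → run E
t=4: vr[A=512/793 B=512/263 C=1024/1277 E=1024/655 F=512/793] → run A
t=5: vr[A=1024/793 B=512/263 C=1024/1277 E=1024/655 F=512/793] → run F
t=6: vr[A=1024/793 B=512/263 C=1024/1277 E=1024/655 F=1024/793] → run C
t=7: vr[A=1024/793 B=512/263 E=1024/655 F=1024/793 H=1024/793] → run A
t=8: vr[A=1536/793 B=512/263 E=1024/655 F=1024/793 H=1024/793] → run F
t=9: vr[A=1536/793 B=512/263 E=1024/655 H=1024/793] → run H
t=10: vr[A=1536/793 B=512/263 E=1024/655 H=1817/793] → run E
t=11: vr[A=1536/793 B=512/263 E=2048/655 H=1817/793] → run A
t=12: vr[A=2048/793 B=512/263 E=2048/655 H=1817/793] → run B
t=13: vr[A=2048/793 B=1024/263 E=2048/655 H=1817/793] → run H
t=14: vr[A=2048/793 B=1024/263 E=2048/655 H=2610/793] → run A
t=15: vr[A=2560/793 B=1024/263 E=2048/655 H=2610/793] → run E
t=16: vr[A=2560/793 B=1024/263 E=3072/655 H=2610/793] → run A
t=17: vr[A=3072/793 B=1024/263 E=3072/655 H=2610/793] → run H
t=18: vr[A=3072/793 B=1024/263 E=3072/655 H=3403/793] → run A
t=19: vr[B=1024/263 E=3072/655 H=3403/793] → run B
t=20: vr[E=3072/655 H=3403/793] → run H
t=21: vr[E=3072/655] → run E
t=22: (idle)
t=23: (idle)
t=24: (idle)
t=25: (idle)
t=26: (idle)
t=27: (idle)
t=28: (idle)

completion order = C, F, A, B, H, E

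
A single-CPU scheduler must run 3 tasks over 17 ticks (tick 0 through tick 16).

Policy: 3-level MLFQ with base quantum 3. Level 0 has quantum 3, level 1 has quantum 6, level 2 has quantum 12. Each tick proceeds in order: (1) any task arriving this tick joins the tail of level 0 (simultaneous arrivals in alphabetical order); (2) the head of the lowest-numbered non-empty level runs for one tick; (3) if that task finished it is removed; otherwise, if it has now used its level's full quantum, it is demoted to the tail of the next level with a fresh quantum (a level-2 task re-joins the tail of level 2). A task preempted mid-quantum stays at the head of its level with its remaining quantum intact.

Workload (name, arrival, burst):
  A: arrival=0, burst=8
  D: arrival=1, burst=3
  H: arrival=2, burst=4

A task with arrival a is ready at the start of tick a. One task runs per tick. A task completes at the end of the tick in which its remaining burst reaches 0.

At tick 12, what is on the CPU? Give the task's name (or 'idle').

running at tick 12 = A

t=0: L0/L1/L2 = A/-/- → run A
t=1: L0/L1/L2 = AD/-/- → run A
t=2: L0/L1/L2 = ADH/-/- → run A
t=3: L0/L1/L2 = DH/A/- → run D
t=4: L0/L1/L2 = DH/A/- → run D
t=5: L0/L1/L2 = DH/A/- → run D
t=6: L0/L1/L2 = H/A/- → run H
t=7: L0/L1/L2 = H/A/- → run H
t=8: L0/L1/L2 = H/A/- → run H
t=9: L0/L1/L2 = -/AH/- → run A
t=10: L0/L1/L2 = -/AH/- → run A
t=11: L0/L1/L2 = -/AH/- → run A
t=12: L0/L1/L2 = -/AH/- → run A
t=13: L0/L1/L2 = -/AH/- → run A
t=14: L0/L1/L2 = -/H/- → run H
t=15: (idle)
t=16: (idle)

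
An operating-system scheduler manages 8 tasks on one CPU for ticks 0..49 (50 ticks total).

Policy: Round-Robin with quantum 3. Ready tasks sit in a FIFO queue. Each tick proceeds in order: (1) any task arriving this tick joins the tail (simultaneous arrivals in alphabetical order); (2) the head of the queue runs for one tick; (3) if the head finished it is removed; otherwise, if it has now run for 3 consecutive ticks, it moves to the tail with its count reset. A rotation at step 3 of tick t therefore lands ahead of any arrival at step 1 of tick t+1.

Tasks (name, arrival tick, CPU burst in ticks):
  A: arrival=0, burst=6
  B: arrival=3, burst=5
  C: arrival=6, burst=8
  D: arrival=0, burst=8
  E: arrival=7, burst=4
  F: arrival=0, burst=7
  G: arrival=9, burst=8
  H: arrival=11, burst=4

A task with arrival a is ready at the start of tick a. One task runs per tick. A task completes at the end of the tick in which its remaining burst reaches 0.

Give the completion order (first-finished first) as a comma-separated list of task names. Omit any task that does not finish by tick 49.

completion order = A, B, D, E, F, H, C, G

t=0: queue=[A,D,F] q_used=0 → run A
t=1: queue=[A,D,F] q_used=1 → run A
t=2: queue=[A,D,F] q_used=2 → run A
t=3: queue=[D,F,A,B] q_used=0 → run D
t=4: queue=[D,F,A,B] q_used=1 → run D
t=5: queue=[D,F,A,B] q_used=2 → run D
t=6: queue=[F,A,B,D,C] q_used=0 → run F
t=7: queue=[F,A,B,D,C,E] q_used=1 → run F
t=8: queue=[F,A,B,D,C,E] q_used=2 → run F
t=9: queue=[A,B,D,C,E,F,G] q_used=0 → run A
t=10: queue=[A,B,D,C,E,F,G] q_used=1 → run A
t=11: queue=[A,B,D,C,E,F,G,H] q_used=2 → run A
t=12: queue=[B,D,C,E,F,G,H] q_used=0 → run B
t=13: queue=[B,D,C,E,F,G,H] q_used=1 → run B
t=14: queue=[B,D,C,E,F,G,H] q_used=2 → run B
t=15: queue=[D,C,E,F,G,H,B] q_used=0 → run D
t=16: queue=[D,C,E,F,G,H,B] q_used=1 → run D
t=17: queue=[D,C,E,F,G,H,B] q_used=2 → run D
t=18: queue=[C,E,F,G,H,B,D] q_used=0 → run C
t=19: queue=[C,E,F,G,H,B,D] q_used=1 → run C
t=20: queue=[C,E,F,G,H,B,D] q_used=2 → run C
t=21: queue=[E,F,G,H,B,D,C] q_used=0 → run E
t=22: queue=[E,F,G,H,B,D,C] q_used=1 → run E
t=23: queue=[E,F,G,H,B,D,C] q_used=2 → run E
t=24: queue=[F,G,H,B,D,C,E] q_used=0 → run F
t=25: queue=[F,G,H,B,D,C,E] q_used=1 → run F
t=26: queue=[F,G,H,B,D,C,E] q_used=2 → run F
t=27: queue=[G,H,B,D,C,E,F] q_used=0 → run G
t=28: queue=[G,H,B,D,C,E,F] q_used=1 → run G
t=29: queue=[G,H,B,D,C,E,F] q_used=2 → run G
t=30: queue=[H,B,D,C,E,F,G] q_used=0 → run H
t=31: queue=[H,B,D,C,E,F,G] q_used=1 → run H
t=32: queue=[H,B,D,C,E,F,G] q_used=2 → run H
t=33: queue=[B,D,C,E,F,G,H] q_used=0 → run B
t=34: queue=[B,D,C,E,F,G,H] q_used=1 → run B
t=35: queue=[D,C,E,F,G,H] q_used=0 → run D
t=36: queue=[D,C,E,F,G,H] q_used=1 → run D
t=37: queue=[C,E,F,G,H] q_used=0 → run C
t=38: queue=[C,E,F,G,H] q_used=1 → run C
t=39: queue=[C,E,F,G,H] q_used=2 → run C
t=40: queue=[E,F,G,H,C] q_used=0 → run E
t=41: queue=[F,G,H,C] q_used=0 → run F
t=42: queue=[G,H,C] q_used=0 → run G
t=43: queue=[G,H,C] q_used=1 → run G
t=44: queue=[G,H,C] q_used=2 → run G
t=45: queue=[H,C,G] q_used=0 → run H
t=46: queue=[C,G] q_used=0 → run C
t=47: queue=[C,G] q_used=1 → run C
t=48: queue=[G] q_used=0 → run G
t=49: queue=[G] q_used=1 → run G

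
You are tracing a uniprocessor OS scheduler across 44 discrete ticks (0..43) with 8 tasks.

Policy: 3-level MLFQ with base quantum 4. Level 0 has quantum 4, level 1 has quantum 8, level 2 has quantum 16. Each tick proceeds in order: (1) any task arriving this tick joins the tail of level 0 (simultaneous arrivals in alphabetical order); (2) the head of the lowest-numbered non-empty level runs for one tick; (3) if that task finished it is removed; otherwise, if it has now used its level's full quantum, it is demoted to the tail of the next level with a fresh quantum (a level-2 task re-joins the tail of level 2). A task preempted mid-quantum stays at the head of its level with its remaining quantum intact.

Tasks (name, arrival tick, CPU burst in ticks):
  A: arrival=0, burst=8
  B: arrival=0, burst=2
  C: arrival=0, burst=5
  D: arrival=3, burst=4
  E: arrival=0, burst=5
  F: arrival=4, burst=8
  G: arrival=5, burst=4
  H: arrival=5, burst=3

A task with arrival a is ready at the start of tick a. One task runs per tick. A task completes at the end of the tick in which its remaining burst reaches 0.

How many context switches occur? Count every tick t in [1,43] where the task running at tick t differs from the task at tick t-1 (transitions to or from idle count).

context switches = 12

t=0: L0/L1/L2 = ABCE/-/- → run A
t=1: L0/L1/L2 = ABCE/-/- → run A
t=2: L0/L1/L2 = ABCE/-/- → run A
t=3: L0/L1/L2 = ABCED/-/- → run A
t=4: L0/L1/L2 = BCEDF/A/- → run B
t=5: L0/L1/L2 = BCEDFGH/A/- → run B
t=6: L0/L1/L2 = CEDFGH/A/- → run C
t=7: L0/L1/L2 = CEDFGH/A/- → run C
t=8: L0/L1/L2 = CEDFGH/A/- → run C
t=9: L0/L1/L2 = CEDFGH/A/- → run C
t=10: L0/L1/L2 = EDFGH/AC/- → run E
t=11: L0/L1/L2 = EDFGH/AC/- → run E
t=12: L0/L1/L2 = EDFGH/AC/- → run E
t=13: L0/L1/L2 = EDFGH/AC/- → run E
t=14: L0/L1/L2 = DFGH/ACE/- → run D
t=15: L0/L1/L2 = DFGH/ACE/- → run D
t=16: L0/L1/L2 = DFGH/ACE/- → run D
t=17: L0/L1/L2 = DFGH/ACE/- → run D
t=18: L0/L1/L2 = FGH/ACE/- → run F
t=19: L0/L1/L2 = FGH/ACE/- → run F
t=20: L0/L1/L2 = FGH/ACE/- → run F
t=21: L0/L1/L2 = FGH/ACE/- → run F
t=22: L0/L1/L2 = GH/ACEF/- → run G
t=23: L0/L1/L2 = GH/ACEF/- → run G
t=24: L0/L1/L2 = GH/ACEF/- → run G
t=25: L0/L1/L2 = GH/ACEF/- → run G
t=26: L0/L1/L2 = H/ACEF/- → run H
t=27: L0/L1/L2 = H/ACEF/- → run H
t=28: L0/L1/L2 = H/ACEF/- → run H
t=29: L0/L1/L2 = -/ACEF/- → run A
t=30: L0/L1/L2 = -/ACEF/- → run A
t=31: L0/L1/L2 = -/ACEF/- → run A
t=32: L0/L1/L2 = -/ACEF/- → run A
t=33: L0/L1/L2 = -/CEF/- → run C
t=34: L0/L1/L2 = -/EF/- → run E
t=35: L0/L1/L2 = -/F/- → run F
t=36: L0/L1/L2 = -/F/- → run F
t=37: L0/L1/L2 = -/F/- → run F
t=38: L0/L1/L2 = -/F/- → run F
t=39: (idle)
t=40: (idle)
t=41: (idle)
t=42: (idle)
t=43: (idle)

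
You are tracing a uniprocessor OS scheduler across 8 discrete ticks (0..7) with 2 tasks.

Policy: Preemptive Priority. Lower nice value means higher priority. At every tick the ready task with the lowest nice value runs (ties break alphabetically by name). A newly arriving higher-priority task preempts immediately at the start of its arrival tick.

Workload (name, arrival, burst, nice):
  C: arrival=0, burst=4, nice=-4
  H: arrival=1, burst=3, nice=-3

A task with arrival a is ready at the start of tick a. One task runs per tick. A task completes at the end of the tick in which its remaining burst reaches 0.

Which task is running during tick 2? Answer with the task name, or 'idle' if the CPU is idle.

t=0: ready={C} → run C
t=1: ready={C,H} → run C
t=2: ready={C,H} → run C
t=3: ready={C,H} → run C
t=4: ready={H} → run H
t=5: ready={H} → run H
t=6: ready={H} → run H
t=7: (idle)

running at tick 2 = C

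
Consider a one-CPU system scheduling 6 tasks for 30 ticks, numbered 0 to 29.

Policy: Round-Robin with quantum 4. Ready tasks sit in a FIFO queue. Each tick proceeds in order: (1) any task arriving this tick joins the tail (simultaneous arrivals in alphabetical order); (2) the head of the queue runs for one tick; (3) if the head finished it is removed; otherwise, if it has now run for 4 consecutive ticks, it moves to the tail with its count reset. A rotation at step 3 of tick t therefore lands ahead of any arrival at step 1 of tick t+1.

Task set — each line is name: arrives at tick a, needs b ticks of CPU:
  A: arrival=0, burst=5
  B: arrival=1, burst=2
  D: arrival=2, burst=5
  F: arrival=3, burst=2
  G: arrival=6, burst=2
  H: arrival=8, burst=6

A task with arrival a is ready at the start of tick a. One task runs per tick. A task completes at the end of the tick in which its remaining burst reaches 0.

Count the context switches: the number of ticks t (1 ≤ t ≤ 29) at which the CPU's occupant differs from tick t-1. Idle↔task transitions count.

t=0: queue=[A] q_used=0 → run A
t=1: queue=[A,B] q_used=1 → run A
t=2: queue=[A,B,D] q_used=2 → run A
t=3: queue=[A,B,D,F] q_used=3 → run A
t=4: queue=[B,D,F,A] q_used=0 → run B
t=5: queue=[B,D,F,A] q_used=1 → run B
t=6: queue=[D,F,A,G] q_used=0 → run D
t=7: queue=[D,F,A,G] q_used=1 → run D
t=8: queue=[D,F,A,G,H] q_used=2 → run D
t=9: queue=[D,F,A,G,H] q_used=3 → run D
t=10: queue=[F,A,G,H,D] q_used=0 → run F
t=11: queue=[F,A,G,H,D] q_used=1 → run F
t=12: queue=[A,G,H,D] q_used=0 → run A
t=13: queue=[G,H,D] q_used=0 → run G
t=14: queue=[G,H,D] q_used=1 → run G
t=15: queue=[H,D] q_used=0 → run H
t=16: queue=[H,D] q_used=1 → run H
t=17: queue=[H,D] q_used=2 → run H
t=18: queue=[H,D] q_used=3 → run H
t=19: queue=[D,H] q_used=0 → run D
t=20: queue=[H] q_used=0 → run H
t=21: queue=[H] q_used=1 → run H
t=22: (idle)
t=23: (idle)
t=24: (idle)
t=25: (idle)
t=26: (idle)
t=27: (idle)
t=28: (idle)
t=29: (idle)

context switches = 9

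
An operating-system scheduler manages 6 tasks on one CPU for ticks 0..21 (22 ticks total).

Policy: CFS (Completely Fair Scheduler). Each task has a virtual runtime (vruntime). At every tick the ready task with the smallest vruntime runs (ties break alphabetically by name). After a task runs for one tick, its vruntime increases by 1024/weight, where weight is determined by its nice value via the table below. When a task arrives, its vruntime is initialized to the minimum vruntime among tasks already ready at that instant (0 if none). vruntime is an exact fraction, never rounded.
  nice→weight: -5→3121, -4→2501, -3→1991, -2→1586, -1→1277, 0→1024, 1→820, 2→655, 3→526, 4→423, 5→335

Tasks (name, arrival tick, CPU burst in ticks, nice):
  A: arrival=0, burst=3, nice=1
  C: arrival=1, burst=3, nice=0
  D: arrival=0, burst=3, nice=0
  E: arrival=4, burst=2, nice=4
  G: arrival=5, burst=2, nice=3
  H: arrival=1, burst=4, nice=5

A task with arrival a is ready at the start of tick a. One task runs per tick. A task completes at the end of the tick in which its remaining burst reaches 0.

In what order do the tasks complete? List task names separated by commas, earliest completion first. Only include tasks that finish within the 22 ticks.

completion order = C, D, A, G, E, H

t=0: vr[A=0 D=0] → run A
t=1: vr[A=256/205 C=0 D=0 H=0] → run C
t=2: vr[A=256/205 C=1 D=0 H=0] → run D
t=3: vr[A=256/205 C=1 D=1 H=0] → run H
t=4: vr[A=256/205 C=1 D=1 E=1 H=1024/335] → run C
t=5: vr[A=256/205 C=2 D=1 E=1 G=1 H=1024/335] → run D
t=6: vr[A=256/205 C=2 D=2 E=1 G=1 H=1024/335] → run E
t=7: vr[A=256/205 C=2 D=2 E=1447/423 G=1 H=1024/335] → run G
t=8: vr[A=256/205 C=2 D=2 E=1447/423 G=775/263 H=1024/335] → run A
t=9: vr[A=512/205 C=2 D=2 E=1447/423 G=775/263 H=1024/335] → run C
t=10: vr[A=512/205 D=2 E=1447/423 G=775/263 H=1024/335] → run D
t=11: vr[A=512/205 E=1447/423 G=775/263 H=1024/335] → run A
t=12: vr[E=1447/423 G=775/263 H=1024/335] → run G
t=13: vr[E=1447/423 H=1024/335] → run H
t=14: vr[E=1447/423 H=2048/335] → run E
t=15: vr[H=2048/335] → run H
t=16: vr[H=3072/335] → run H
t=17: (idle)
t=18: (idle)
t=19: (idle)
t=20: (idle)
t=21: (idle)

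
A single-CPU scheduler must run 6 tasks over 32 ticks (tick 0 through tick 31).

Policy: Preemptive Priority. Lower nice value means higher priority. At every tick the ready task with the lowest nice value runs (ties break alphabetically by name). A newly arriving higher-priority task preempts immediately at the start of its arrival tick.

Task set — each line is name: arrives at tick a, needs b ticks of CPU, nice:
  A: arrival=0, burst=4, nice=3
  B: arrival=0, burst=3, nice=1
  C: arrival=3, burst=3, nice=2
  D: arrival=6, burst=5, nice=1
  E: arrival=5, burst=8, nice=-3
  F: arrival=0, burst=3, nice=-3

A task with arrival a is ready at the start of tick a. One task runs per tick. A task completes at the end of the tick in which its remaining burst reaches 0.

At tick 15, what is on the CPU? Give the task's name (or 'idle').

t=0: ready={A,B,F} → run F
t=1: ready={A,B,F} → run F
t=2: ready={A,B,F} → run F
t=3: ready={A,B,C} → run B
t=4: ready={A,B,C} → run B
t=5: ready={A,B,C,E} → run E
t=6: ready={A,B,C,D,E} → run E
t=7: ready={A,B,C,D,E} → run E
t=8: ready={A,B,C,D,E} → run E
t=9: ready={A,B,C,D,E} → run E
t=10: ready={A,B,C,D,E} → run E
t=11: ready={A,B,C,D,E} → run E
t=12: ready={A,B,C,D,E} → run E
t=13: ready={A,B,C,D} → run B
t=14: ready={A,C,D} → run D
t=15: ready={A,C,D} → run D
t=16: ready={A,C,D} → run D
t=17: ready={A,C,D} → run D
t=18: ready={A,C,D} → run D
t=19: ready={A,C} → run C
t=20: ready={A,C} → run C
t=21: ready={A,C} → run C
t=22: ready={A} → run A
t=23: ready={A} → run A
t=24: ready={A} → run A
t=25: ready={A} → run A
t=26: (idle)
t=27: (idle)
t=28: (idle)
t=29: (idle)
t=30: (idle)
t=31: (idle)

running at tick 15 = D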